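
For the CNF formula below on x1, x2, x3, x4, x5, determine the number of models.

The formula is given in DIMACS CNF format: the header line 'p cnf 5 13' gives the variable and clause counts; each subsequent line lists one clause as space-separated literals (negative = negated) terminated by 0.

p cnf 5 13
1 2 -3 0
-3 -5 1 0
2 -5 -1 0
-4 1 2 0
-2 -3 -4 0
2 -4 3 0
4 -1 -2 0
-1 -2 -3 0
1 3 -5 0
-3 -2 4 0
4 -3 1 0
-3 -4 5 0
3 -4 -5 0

6

There are 2^5 = 32 truth assignments over (x1, x2, x3, x4, x5).
Split on x3. With x3 = True, the clauses containing x3 are satisfied and ¬x3 drops from the rest; 1 of the 2^4 = 16 assignments to the other variables satisfy what remains.
With x3 = False, by the same count on the reduced clause set, 5 assignments work.
(One model: x1=F, x2=F, x3=F, x4=F, x5=F.)
Total: 1 + 5 = 6.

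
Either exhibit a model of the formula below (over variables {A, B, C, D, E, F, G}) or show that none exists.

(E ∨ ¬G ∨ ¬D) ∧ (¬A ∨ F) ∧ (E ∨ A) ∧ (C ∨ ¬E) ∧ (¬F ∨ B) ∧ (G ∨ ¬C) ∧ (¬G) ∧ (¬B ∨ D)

The clause (¬G) is unit, so G = False.
The clause (¬C) is unit, so C = False.
The clause (¬E) is unit, so E = False.
The clause (A) is unit, so A = True.
The clause (F) is unit, so F = True.
The clause (B) is unit, so B = True.
The clause (D) is unit, so D = True.
All clauses are satisfied.

A: True; B: True; C: False; D: True; E: False; F: True; G: False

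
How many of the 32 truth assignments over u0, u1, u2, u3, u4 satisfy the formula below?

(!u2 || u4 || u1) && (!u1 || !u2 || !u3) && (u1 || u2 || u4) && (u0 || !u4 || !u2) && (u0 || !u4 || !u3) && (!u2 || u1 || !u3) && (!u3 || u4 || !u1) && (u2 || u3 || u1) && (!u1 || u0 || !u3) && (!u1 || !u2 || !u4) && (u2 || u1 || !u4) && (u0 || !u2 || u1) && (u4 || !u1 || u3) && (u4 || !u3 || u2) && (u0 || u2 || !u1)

3

There are 2^5 = 32 truth assignments over (u0, u1, u2, u3, u4).
Split on u4. With u4 = true, the clauses containing u4 are satisfied and !u4 drops from the rest; 3 of the 2^4 = 16 assignments to the other variables satisfy what remains.
With u4 = false, by the same count on the reduced clause set, 0 assignments work.
(One model: u0=T, u1=F, u2=T, u3=F, u4=T.)
Total: 3 + 0 = 3.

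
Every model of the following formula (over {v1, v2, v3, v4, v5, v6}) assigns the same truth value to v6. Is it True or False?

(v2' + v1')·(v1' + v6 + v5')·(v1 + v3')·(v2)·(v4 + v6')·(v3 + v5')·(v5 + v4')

Suppose v6 = 1.
From the singleton clause (v2), v2 = 1.
From the singleton clause (v1'), v1 = 0.
From the singleton clause (v3'), v3 = 0.
From the singleton clause (v4), v4 = 1.
From the singleton clause (v5'), v5 = 0.
That conflicts with the unit clause (v5).
So every satisfying assignment has v6 = False.

False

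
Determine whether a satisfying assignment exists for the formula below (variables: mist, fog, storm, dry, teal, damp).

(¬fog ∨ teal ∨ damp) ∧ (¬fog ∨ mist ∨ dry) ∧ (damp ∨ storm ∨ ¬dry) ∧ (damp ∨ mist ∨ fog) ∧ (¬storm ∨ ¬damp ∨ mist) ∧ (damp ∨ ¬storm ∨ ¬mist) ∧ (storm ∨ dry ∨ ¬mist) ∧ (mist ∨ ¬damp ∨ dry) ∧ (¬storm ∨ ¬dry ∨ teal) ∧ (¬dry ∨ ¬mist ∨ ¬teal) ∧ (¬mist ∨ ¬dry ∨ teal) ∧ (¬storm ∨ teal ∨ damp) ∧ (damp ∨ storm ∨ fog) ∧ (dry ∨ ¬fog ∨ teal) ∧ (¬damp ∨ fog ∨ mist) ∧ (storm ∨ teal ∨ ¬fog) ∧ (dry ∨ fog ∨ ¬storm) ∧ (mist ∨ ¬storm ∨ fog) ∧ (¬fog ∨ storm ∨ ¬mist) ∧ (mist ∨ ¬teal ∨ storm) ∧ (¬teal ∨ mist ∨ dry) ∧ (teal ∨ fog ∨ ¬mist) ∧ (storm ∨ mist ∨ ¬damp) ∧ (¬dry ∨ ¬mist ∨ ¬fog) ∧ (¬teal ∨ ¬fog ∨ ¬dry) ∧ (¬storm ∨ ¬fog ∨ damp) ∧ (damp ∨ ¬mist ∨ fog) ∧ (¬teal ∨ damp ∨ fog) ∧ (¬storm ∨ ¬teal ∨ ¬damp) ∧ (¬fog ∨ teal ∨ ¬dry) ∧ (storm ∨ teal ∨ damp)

Unsatisfiable

Case fog = False:
Case damp = True:
(mist) alone gives mist = True.
(teal) alone gives teal = True.
(¬dry) alone gives dry = False.
(storm) alone gives storm = True.
That conflicts with the unit clause (¬storm).
Backtrack on damp: now try damp = False.
(mist) alone gives mist = True.
That conflicts with the unit clause (¬mist).
Neither damp = True nor damp = False works.
Backtrack on fog: now try fog = True.
Case teal = True:
(¬dry) alone gives dry = False.
(mist) alone gives mist = True.
(storm) alone gives storm = True.
(damp) alone gives damp = True.
That conflicts with the unit clause (¬damp).
Backtrack on teal: now try teal = False.
(damp) alone gives damp = True.
(dry) alone gives dry = True.
That conflicts with the unit clause (¬dry).
Neither teal = True nor teal = False works.
Neither fog = True nor fog = False works.
No assignment satisfies every clause.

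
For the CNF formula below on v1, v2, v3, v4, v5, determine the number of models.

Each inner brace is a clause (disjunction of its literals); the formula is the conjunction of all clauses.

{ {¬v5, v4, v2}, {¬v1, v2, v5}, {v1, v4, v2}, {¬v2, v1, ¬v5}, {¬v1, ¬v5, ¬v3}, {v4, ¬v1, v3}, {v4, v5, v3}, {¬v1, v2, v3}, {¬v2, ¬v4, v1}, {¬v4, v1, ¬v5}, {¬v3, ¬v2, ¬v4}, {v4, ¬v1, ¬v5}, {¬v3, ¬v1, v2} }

There are 2^5 = 32 truth assignments over (v1, v2, v3, v4, v5).
Split on v5. With v5 = True, the clauses containing v5 are satisfied and ¬v5 drops from the rest; 1 of the 2^4 = 16 assignments to the other variables satisfy what remains.
With v5 = False, by the same count on the reduced clause set, 5 assignments work.
(One model: v1=F, v2=F, v3=F, v4=T, v5=F.)
Total: 1 + 5 = 6.

6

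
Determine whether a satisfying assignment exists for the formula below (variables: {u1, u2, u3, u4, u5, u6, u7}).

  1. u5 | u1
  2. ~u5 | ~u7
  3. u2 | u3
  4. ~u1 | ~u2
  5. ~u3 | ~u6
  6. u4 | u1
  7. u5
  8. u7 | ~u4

Unit clause (u5) forces u5 = 1.
Unit clause (~u7) forces u7 = 0.
Unit clause (~u4) forces u4 = 0.
Unit clause (u1) forces u1 = 1.
Unit clause (~u2) forces u2 = 0.
Unit clause (u3) forces u3 = 1.
Unit clause (~u6) forces u6 = 0.
All clauses are satisfied.
A satisfying assignment: u1=1; u2=0; u3=1; u4=0; u5=1; u6=0; u7=0.

Yes, satisfiable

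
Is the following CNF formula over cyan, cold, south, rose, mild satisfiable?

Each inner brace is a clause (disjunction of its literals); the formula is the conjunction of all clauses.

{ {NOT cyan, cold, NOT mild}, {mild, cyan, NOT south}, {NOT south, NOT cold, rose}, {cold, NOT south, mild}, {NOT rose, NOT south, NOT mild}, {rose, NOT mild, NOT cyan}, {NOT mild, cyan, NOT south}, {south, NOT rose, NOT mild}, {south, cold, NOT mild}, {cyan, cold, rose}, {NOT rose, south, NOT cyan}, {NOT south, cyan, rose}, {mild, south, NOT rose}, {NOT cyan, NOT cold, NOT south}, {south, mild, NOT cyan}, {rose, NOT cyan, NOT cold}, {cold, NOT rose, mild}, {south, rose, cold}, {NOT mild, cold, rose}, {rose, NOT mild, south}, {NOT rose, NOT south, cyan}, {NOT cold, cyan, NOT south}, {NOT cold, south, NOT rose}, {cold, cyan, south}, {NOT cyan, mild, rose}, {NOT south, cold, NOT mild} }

Try cyan = false.
Try mild = false.
(NOT south) alone gives south = false.
(NOT rose) alone gives rose = false.
(cold) alone gives cold = true.
Every clause now holds.
A satisfying assignment: cyan: false, cold: true, south: false, rose: false, mild: false.

Yes, satisfiable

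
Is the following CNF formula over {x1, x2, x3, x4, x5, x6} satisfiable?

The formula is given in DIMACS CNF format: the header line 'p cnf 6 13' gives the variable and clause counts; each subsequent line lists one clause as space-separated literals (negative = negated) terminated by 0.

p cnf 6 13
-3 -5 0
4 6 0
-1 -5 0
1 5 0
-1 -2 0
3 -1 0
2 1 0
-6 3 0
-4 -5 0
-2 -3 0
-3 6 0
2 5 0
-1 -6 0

No, unsatisfiable

Try x3 = False.
Unit clause (¬x1) forces x1 = False.
Unit clause (x5) forces x5 = True.
Unit clause (x2) forces x2 = True.
Unit clause (¬x6) forces x6 = False.
Unit clause (x4) forces x4 = True.
Now (¬x4) is unsatisfied and unit — conflict.
Backtrack on x3: now try x3 = True.
Unit clause (¬x5) forces x5 = False.
Unit clause (x1) forces x1 = True.
Unit clause (¬x2) forces x2 = False.
Now (x2) is unsatisfied and unit — conflict.
Neither x3 = True nor x3 = False works.
No assignment satisfies every clause.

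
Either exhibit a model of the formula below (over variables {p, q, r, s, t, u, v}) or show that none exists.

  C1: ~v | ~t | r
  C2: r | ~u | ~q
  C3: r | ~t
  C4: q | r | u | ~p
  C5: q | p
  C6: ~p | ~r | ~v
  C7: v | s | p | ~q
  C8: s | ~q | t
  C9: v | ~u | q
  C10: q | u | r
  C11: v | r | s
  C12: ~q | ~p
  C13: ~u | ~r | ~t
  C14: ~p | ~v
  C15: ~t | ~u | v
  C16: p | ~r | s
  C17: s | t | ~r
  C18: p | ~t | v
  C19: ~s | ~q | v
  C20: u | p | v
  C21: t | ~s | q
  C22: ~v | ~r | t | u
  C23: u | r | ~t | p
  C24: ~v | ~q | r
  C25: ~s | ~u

Branch on r: set r = 1.
Branch on q: set q = 0.
(p) alone gives p = 1.
(~v) alone gives v = 0.
(~u) alone gives u = 0.
Branch on s: set s = 0.
(t) alone gives t = 1.
This assignment satisfies each clause.

p=1,  q=0,  r=1,  s=0,  t=1,  u=0,  v=0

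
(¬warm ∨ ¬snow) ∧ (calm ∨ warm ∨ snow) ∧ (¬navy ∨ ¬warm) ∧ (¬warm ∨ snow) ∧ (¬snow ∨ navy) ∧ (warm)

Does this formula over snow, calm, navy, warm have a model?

Unsatisfiable

The clause (warm) is unit, so warm = True.
The clause (¬snow) is unit, so snow = False.
Now (snow) is unsatisfied and unit — conflict.
No assignment satisfies every clause.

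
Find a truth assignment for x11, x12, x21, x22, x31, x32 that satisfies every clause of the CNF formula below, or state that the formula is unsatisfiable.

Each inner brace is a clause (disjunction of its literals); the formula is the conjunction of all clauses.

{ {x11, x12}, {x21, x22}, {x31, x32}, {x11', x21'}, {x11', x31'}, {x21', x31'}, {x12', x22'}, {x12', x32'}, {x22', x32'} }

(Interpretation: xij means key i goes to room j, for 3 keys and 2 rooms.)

UNSATISFIABLE

Try x11 = 1.
The clause (x21') is unit, so x21 = 0.
The clause (x22) is unit, so x22 = 1.
The clause (x31') is unit, so x31 = 0.
The clause (x32) is unit, so x32 = 1.
That conflicts with the unit clause (x32').
That branch fails; take x11 = 0 instead.
The clause (x12) is unit, so x12 = 1.
The clause (x22') is unit, so x22 = 0.
The clause (x21) is unit, so x21 = 1.
The clause (x31') is unit, so x31 = 0.
The clause (x32) is unit, so x32 = 1.
That conflicts with the unit clause (x32').
Either choice for x11 ends in contradiction.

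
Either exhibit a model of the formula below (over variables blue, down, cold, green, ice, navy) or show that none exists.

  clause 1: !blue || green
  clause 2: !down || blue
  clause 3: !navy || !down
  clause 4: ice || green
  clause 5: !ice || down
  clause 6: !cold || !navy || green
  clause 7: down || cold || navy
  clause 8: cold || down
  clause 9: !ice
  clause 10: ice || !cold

From the singleton clause (!ice), ice = false.
From the singleton clause (green), green = true.
From the singleton clause (!cold), cold = false.
From the singleton clause (down), down = true.
From the singleton clause (blue), blue = true.
From the singleton clause (!navy), navy = false.
All clauses are satisfied.

blue=true, down=true, cold=false, green=true, ice=false, navy=false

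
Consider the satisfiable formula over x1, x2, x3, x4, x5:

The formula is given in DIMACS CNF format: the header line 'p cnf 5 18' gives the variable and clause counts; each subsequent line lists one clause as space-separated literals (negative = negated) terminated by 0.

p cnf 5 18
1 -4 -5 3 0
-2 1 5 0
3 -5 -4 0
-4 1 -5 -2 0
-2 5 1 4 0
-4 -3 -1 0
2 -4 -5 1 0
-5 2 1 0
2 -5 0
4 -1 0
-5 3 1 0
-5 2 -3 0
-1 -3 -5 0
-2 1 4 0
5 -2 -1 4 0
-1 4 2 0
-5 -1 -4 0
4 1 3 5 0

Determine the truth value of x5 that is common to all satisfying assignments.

Suppose x5 = True.
Unit clause (x2) forces x2 = True.
Branch on x3: set x3 = True.
Unit clause (¬x1) forces x1 = False.
Unit clause (¬x4) forces x4 = False.
But (x4) is also a unit clause — contradiction.
That branch fails; take x3 = False instead.
Unit clause (¬x4) forces x4 = False.
Unit clause (¬x1) forces x1 = False.
But (x1) is also a unit clause — contradiction.
Either choice for x3 ends in contradiction.
So every satisfying assignment has x5 = False.

False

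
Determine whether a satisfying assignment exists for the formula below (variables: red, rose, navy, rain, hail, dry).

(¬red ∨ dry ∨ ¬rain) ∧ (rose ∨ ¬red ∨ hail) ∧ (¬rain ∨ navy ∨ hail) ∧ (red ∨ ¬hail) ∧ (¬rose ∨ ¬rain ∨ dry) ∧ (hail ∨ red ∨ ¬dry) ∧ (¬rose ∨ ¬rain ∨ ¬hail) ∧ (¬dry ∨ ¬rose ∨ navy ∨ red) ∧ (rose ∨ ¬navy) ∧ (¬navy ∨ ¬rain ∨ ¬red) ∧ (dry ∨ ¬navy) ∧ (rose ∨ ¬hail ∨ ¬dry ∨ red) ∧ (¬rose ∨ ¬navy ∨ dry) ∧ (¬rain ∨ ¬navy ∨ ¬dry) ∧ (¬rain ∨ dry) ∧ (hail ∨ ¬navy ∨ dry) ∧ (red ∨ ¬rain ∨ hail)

Case red = False:
Unit clause (¬hail) forces hail = False.
Unit clause (¬dry) forces dry = False.
Unit clause (¬navy) forces navy = False.
Unit clause (¬rain) forces rain = False.
No clause remains; rose is free.
A satisfying assignment: red=False; rose=True; navy=False; rain=False; hail=False; dry=False.

Satisfiable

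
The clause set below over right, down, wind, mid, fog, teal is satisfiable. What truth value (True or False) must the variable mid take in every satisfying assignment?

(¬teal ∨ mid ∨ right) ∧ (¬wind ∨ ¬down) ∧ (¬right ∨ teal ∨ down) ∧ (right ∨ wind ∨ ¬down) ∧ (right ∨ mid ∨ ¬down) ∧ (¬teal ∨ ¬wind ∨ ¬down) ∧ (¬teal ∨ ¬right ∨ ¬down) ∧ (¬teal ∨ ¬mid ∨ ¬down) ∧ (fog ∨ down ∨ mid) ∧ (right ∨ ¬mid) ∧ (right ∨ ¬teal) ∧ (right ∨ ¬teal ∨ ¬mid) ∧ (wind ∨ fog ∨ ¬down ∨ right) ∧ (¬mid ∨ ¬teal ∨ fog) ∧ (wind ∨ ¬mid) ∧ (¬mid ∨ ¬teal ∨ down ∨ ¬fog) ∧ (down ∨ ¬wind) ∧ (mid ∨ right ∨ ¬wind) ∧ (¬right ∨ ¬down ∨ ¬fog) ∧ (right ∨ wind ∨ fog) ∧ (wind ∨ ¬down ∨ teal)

False

Suppose mid = True.
(right) alone gives right = True.
(wind) alone gives wind = True.
(¬down) alone gives down = False.
Now (down) is unsatisfied and unit — conflict.
So every satisfying assignment has mid = False.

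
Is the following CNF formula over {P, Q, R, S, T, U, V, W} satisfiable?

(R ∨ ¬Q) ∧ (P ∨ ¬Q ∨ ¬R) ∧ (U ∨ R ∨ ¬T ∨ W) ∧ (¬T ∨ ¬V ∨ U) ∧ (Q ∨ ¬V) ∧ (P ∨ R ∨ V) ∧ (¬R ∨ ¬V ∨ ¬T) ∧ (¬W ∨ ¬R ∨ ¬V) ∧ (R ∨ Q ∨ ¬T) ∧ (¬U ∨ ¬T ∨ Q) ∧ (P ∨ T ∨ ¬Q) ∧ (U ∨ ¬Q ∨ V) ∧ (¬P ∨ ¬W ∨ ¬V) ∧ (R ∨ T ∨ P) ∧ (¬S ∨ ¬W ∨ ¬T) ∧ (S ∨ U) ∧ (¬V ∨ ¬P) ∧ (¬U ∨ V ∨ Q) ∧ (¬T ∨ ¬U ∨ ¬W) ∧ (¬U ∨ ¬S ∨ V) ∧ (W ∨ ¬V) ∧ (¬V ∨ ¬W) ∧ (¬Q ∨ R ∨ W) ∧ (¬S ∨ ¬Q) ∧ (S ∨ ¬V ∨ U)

Yes

Case R = True:
Case P = True:
Unit clause (¬V) forces V = False.
Case U = False:
Unit clause (¬Q) forces Q = False.
Unit clause (S) forces S = True.
Case W = False:
All clauses hold; T can take either value.
A satisfying assignment: P=True, Q=False, R=True, S=True, T=True, U=False, V=False, W=False.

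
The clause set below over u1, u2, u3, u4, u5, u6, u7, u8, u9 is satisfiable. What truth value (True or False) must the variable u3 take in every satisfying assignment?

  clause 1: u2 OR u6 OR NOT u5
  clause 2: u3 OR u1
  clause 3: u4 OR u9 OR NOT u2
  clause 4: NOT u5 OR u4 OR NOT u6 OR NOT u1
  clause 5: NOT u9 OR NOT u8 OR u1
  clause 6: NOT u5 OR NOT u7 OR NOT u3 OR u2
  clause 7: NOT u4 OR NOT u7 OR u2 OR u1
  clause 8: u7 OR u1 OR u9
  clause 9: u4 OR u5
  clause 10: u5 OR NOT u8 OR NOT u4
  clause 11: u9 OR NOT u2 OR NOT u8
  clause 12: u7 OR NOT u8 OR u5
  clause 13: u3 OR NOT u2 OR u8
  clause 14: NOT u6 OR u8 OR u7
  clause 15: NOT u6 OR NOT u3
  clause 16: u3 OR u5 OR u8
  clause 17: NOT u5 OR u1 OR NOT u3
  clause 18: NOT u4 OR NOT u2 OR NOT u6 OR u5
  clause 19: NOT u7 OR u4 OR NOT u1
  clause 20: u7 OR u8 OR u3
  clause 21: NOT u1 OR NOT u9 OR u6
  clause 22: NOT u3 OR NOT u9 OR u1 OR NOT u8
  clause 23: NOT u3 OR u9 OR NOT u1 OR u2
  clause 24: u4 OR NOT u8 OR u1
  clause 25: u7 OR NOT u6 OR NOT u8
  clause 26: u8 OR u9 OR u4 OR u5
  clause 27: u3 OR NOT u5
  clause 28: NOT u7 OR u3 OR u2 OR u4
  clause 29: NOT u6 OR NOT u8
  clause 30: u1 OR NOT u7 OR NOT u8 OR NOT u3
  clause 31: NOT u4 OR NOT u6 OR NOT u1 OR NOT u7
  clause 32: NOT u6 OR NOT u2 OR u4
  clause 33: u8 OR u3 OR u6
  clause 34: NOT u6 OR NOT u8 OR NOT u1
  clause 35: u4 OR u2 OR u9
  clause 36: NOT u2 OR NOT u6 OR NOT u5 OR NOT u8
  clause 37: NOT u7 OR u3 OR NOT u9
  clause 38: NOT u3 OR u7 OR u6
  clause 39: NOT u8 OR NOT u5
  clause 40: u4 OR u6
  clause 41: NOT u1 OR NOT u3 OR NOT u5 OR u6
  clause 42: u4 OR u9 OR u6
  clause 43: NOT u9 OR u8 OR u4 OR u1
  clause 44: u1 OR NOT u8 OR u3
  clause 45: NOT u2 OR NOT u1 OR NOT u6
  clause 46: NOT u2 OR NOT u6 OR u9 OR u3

Suppose u3 = false.
The clause (u1) is unit, so u1 = true.
The clause (NOT u5) is unit, so u5 = false.
The clause (u4) is unit, so u4 = true.
The clause (NOT u8) is unit, so u8 = false.
But (u8) is also a unit clause — contradiction.
So every satisfying assignment has u3 = True.

True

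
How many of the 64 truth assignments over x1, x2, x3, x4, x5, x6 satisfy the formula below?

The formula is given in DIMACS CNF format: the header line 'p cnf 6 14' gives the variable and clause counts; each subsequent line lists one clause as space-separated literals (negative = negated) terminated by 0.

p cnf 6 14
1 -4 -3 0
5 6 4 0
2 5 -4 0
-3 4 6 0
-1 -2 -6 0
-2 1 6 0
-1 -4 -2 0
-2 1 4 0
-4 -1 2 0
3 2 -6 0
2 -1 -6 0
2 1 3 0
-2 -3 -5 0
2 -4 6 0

There are 2^6 = 64 truth assignments over (x1, x2, x3, x4, x5, x6).
Split on x3. With x3 = True, the clauses containing x3 are satisfied and ¬x3 drops from the rest; 2 of the 2^5 = 32 assignments to the other variables satisfy what remains.
With x3 = False, by the same count on the reduced clause set, 4 assignments work.
(One model: x1=F, x2=F, x3=T, x4=F, x5=F, x6=T.)
Total: 2 + 4 = 6.

6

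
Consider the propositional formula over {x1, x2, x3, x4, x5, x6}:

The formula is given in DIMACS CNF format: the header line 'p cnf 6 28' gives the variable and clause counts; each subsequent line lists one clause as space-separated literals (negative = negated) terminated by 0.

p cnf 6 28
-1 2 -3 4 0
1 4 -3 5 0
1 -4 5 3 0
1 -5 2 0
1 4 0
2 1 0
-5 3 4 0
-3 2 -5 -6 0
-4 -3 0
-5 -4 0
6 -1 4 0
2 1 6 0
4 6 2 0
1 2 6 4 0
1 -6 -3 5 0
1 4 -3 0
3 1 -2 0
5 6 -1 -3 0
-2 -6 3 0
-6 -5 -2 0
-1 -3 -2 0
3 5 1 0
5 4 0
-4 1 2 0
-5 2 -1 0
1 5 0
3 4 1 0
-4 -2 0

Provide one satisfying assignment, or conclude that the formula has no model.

x1 ↦ True, x2 ↦ False, x3 ↦ False, x4 ↦ True, x5 ↦ False, x6 ↦ True

Case x1 = True:
Case x4 = True:
From the singleton clause (¬x3), x3 = False.
From the singleton clause (¬x5), x5 = False.
From the singleton clause (¬x2), x2 = False.
No clause remains; x6 is free.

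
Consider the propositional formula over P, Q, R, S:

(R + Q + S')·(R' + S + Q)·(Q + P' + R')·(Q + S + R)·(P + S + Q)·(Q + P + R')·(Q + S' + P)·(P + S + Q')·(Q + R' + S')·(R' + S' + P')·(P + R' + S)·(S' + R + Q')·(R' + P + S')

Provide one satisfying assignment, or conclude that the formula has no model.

P ↦ 1, Q ↦ 1, R ↦ 1, S ↦ 0

Try R = 1.
Try S = 0.
From the singleton clause (Q), Q = 1.
From the singleton clause (P), P = 1.
This assignment satisfies each clause.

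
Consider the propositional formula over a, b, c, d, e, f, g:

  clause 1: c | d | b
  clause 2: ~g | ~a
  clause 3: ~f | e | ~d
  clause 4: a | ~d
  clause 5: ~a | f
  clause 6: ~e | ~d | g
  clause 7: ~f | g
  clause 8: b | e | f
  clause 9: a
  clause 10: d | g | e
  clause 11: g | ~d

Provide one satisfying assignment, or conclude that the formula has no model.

UNSATISFIABLE

From the singleton clause (a), a = 1.
From the singleton clause (~g), g = 0.
From the singleton clause (f), f = 1.
But (~f) is also a unit clause — contradiction.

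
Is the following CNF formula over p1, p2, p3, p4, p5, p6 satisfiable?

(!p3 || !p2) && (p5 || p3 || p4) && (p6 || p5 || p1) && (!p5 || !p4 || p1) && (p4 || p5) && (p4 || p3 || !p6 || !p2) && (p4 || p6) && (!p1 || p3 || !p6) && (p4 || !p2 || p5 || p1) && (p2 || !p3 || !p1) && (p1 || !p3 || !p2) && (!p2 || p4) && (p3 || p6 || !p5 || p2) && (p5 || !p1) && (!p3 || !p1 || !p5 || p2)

Suppose p3 = true.
Unit clause (!p2) forces p2 = false.
Unit clause (!p1) forces p1 = false.
Suppose p6 = true.
Suppose p5 = false.
Unit clause (p4) forces p4 = true.
Every clause now holds.
A satisfying assignment: p1=false,  p2=false,  p3=true,  p4=true,  p5=false,  p6=true.

Yes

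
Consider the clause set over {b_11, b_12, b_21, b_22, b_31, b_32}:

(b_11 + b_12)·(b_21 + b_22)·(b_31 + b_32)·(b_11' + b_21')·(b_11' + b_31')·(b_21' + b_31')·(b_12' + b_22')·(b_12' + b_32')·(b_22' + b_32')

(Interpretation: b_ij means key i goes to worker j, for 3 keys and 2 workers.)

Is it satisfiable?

Unsatisfiable

Case b_11 = 1:
(b_21') alone gives b_21 = 0.
(b_22) alone gives b_22 = 1.
(b_31') alone gives b_31 = 0.
(b_32) alone gives b_32 = 1.
That conflicts with the unit clause (b_32').
Backtrack on b_11: now try b_11 = 0.
(b_12) alone gives b_12 = 1.
(b_22') alone gives b_22 = 0.
(b_21) alone gives b_21 = 1.
(b_31') alone gives b_31 = 0.
(b_32) alone gives b_32 = 1.
That conflicts with the unit clause (b_32').
Both values of b_11 lead to a conflict.
No assignment satisfies every clause.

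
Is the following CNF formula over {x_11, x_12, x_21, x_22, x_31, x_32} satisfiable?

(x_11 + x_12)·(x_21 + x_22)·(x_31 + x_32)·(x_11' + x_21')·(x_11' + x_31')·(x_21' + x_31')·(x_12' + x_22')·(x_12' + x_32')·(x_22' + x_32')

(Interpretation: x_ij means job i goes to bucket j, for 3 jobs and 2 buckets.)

No, unsatisfiable

Suppose x_11 = 1.
Unit clause (x_21') forces x_21 = 0.
Unit clause (x_22) forces x_22 = 1.
Unit clause (x_31') forces x_31 = 0.
Unit clause (x_32) forces x_32 = 1.
Now (x_32') is unsatisfied and unit — conflict.
Backtrack on x_11: now try x_11 = 0.
Unit clause (x_12) forces x_12 = 1.
Unit clause (x_22') forces x_22 = 0.
Unit clause (x_21) forces x_21 = 1.
Unit clause (x_31') forces x_31 = 0.
Unit clause (x_32) forces x_32 = 1.
Now (x_32') is unsatisfied and unit — conflict.
Either choice for x_11 ends in contradiction.
No assignment satisfies every clause.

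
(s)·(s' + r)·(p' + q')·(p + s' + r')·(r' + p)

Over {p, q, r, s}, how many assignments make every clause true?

1

There are 2^4 = 16 truth assignments over (p, q, r, s).
Check each against the 5 clauses (columns in the order p, q, r, s):
  F F F F  ✗ fails (s)
  F F F T  ✗ fails (s' + r)
  F F T F  ✗ fails (s)
  F F T T  ✗ fails (p + s' + r')
  F T F F  ✗ fails (s)
  F T F T  ✗ fails (s' + r)
  F T T F  ✗ fails (s)
  F T T T  ✗ fails (p + s' + r')
  T F F F  ✗ fails (s)
  T F F T  ✗ fails (s' + r)
  T F T F  ✗ fails (s)
  T F T T  ✓ satisfies all
  T T F F  ✗ fails (s)
  T T F T  ✗ fails (s' + r)
  T T T F  ✗ fails (s)
  T T T T  ✗ fails (p' + q')
1 of the 16 rows is a model.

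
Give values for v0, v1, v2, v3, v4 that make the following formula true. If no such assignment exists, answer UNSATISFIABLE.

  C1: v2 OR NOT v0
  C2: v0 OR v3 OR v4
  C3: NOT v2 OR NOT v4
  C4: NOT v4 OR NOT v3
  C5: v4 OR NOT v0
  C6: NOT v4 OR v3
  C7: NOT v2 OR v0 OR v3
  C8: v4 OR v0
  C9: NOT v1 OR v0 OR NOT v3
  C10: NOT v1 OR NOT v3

Branch on v2: set v2 = true.
From the singleton clause (NOT v4), v4 = false.
From the singleton clause (NOT v0), v0 = false.
That conflicts with the unit clause (v0).
Undo v2 and try v2 = false.
From the singleton clause (NOT v0), v0 = false.
From the singleton clause (v4), v4 = true.
From the singleton clause (NOT v3), v3 = false.
That conflicts with the unit clause (v3).
Both values of v2 lead to a conflict.

UNSATISFIABLE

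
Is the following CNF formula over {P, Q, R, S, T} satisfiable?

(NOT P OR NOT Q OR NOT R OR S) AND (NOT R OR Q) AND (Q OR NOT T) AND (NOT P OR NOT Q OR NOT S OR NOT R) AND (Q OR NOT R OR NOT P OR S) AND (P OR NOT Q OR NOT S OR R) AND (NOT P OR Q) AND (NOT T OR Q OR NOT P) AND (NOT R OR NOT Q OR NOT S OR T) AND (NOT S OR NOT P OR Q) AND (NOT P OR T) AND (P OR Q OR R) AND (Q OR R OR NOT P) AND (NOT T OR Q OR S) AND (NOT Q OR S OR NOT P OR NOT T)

Yes, satisfiable

Suppose R = false.
Suppose Q = true.
Suppose P = false.
Unit clause (NOT S) forces S = false.
Every clause is now satisfied; T is unconstrained.
A satisfying assignment: P=false,  Q=true,  R=false,  S=false,  T=true.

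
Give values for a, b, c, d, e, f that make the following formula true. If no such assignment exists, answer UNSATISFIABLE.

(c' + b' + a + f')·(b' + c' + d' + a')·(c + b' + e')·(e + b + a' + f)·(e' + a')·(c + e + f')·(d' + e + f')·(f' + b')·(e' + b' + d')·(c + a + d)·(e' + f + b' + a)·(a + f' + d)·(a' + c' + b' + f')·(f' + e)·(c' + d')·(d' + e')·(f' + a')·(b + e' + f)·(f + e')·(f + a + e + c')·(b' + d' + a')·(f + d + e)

a ↦ 0; b ↦ 0; c ↦ 0; d ↦ 1; e ↦ 0; f ↦ 0

Branch on e: set e = 0.
The clause (f') is unit, so f = 0.
The clause (d) is unit, so d = 1.
The clause (c') is unit, so c = 0.
Branch on b: set b = 0.
The clause (a') is unit, so a = 0.
All clauses are satisfied.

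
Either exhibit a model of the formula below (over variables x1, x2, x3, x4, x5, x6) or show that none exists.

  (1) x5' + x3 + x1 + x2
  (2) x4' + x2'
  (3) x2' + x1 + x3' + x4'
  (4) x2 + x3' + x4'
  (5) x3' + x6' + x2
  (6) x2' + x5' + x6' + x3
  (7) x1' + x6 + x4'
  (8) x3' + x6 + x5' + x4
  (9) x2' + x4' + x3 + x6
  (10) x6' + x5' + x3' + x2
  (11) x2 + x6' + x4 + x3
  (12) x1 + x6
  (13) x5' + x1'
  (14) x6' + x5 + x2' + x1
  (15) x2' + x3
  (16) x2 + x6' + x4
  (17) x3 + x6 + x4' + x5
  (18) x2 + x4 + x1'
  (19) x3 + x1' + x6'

Branch on x4: set x4 = 0.
Branch on x1: set x1 = 1.
The clause (x5') is unit, so x5 = 0.
The clause (x2) is unit, so x2 = 1.
The clause (x3) is unit, so x3 = 1.
No clause remains; x6 is free.

x1=1,  x2=1,  x3=1,  x4=0,  x5=0,  x6=1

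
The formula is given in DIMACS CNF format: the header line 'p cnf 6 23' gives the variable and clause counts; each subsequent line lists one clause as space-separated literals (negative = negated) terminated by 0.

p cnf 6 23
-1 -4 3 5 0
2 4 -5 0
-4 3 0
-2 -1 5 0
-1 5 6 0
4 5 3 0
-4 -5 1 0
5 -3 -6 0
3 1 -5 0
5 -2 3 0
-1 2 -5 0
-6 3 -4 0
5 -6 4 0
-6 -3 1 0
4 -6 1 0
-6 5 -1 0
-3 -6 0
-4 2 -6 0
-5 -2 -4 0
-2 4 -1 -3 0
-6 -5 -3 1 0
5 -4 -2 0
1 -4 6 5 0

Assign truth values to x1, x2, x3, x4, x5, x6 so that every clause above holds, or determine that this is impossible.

Branch on x4: set x4 = False.
Branch on x2: set x2 = False.
Unit clause (¬x5) forces x5 = False.
Unit clause (x3) forces x3 = True.
Unit clause (¬x6) forces x6 = False.
Unit clause (¬x1) forces x1 = False.
Every clause now holds.

x1: False; x2: False; x3: True; x4: False; x5: False; x6: False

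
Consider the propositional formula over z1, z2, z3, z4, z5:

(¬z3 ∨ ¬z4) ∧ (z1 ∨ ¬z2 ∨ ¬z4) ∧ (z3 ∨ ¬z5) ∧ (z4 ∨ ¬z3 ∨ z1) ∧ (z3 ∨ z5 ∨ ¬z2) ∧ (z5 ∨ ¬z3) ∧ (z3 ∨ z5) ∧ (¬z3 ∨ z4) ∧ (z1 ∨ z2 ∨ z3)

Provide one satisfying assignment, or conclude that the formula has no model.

UNSATISFIABLE

Suppose z3 = False.
The clause (¬z5) is unit, so z5 = False.
But (z5) is also a unit clause — contradiction.
Backtrack on z3: now try z3 = True.
The clause (¬z4) is unit, so z4 = False.
But (z4) is also a unit clause — contradiction.
Neither z3 = True nor z3 = False works.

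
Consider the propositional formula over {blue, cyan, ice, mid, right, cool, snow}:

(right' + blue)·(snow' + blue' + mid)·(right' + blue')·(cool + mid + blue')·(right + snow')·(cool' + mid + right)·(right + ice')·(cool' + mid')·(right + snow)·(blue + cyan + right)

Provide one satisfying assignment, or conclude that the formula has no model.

Branch on right: set right = 0.
From the singleton clause (snow'), snow = 0.
But (snow) is also a unit clause — contradiction.
So right must be the other value — set right = 1.
From the singleton clause (blue), blue = 1.
But (blue') is also a unit clause — contradiction.
Either choice for right ends in contradiction.

UNSATISFIABLE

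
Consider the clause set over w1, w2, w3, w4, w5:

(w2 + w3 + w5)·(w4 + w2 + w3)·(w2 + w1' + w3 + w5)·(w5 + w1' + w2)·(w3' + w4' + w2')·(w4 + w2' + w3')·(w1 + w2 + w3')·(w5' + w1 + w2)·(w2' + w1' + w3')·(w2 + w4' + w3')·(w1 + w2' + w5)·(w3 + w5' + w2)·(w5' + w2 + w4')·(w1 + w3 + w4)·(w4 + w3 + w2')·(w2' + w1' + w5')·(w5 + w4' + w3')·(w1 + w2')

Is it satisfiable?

Case w1 = 1:
Case w5 = 1:
From the singleton clause (w2'), w2 = 0.
From the singleton clause (w3), w3 = 1.
From the singleton clause (w4'), w4 = 0.
This assignment satisfies each clause.
A satisfying assignment: w1: 1,  w2: 0,  w3: 1,  w4: 0,  w5: 1.

Yes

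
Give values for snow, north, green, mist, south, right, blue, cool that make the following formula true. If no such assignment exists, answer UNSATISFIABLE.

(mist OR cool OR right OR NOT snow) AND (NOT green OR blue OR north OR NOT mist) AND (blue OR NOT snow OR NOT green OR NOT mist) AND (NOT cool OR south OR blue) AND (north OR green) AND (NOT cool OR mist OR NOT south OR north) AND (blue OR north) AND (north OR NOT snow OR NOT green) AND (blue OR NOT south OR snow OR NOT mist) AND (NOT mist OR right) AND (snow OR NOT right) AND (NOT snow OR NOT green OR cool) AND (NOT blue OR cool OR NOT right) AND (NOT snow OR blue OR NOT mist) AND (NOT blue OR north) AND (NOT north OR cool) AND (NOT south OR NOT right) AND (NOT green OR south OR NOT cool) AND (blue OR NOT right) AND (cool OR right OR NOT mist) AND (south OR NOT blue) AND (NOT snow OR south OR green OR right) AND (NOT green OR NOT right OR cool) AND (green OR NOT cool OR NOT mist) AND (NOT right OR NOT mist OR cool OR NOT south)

Suppose north = true.
From the singleton clause (cool), cool = true.
Suppose south = true.
From the singleton clause (NOT right), right = false.
From the singleton clause (NOT mist), mist = false.
Every clause is now satisfied; snow, green, blue are unconstrained.

snow ↦ false, north ↦ true, green ↦ false, mist ↦ false, south ↦ true, right ↦ false, blue ↦ false, cool ↦ true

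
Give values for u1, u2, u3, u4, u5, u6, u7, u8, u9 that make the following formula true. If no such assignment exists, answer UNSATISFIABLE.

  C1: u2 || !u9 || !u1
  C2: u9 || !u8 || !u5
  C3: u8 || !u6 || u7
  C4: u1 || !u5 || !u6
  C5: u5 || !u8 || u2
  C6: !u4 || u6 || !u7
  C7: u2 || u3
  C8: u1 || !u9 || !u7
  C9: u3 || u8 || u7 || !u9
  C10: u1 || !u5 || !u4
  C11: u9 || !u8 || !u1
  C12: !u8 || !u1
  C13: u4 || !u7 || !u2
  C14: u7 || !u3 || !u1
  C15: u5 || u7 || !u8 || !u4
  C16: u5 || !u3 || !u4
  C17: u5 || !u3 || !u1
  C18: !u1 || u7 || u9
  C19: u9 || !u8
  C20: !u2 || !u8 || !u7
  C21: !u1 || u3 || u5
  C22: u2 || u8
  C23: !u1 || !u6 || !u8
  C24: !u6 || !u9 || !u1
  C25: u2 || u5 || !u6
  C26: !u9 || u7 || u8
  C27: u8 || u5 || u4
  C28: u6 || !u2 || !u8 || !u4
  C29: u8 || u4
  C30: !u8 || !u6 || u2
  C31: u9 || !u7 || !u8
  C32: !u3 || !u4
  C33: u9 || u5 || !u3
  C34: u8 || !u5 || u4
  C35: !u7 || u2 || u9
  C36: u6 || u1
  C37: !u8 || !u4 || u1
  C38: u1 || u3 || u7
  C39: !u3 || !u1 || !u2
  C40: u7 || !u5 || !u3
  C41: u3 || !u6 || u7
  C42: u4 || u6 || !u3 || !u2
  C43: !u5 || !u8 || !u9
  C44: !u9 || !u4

u1=true, u2=true, u3=false, u4=true, u5=true, u6=true, u7=true, u8=false, u9=false

Case u2 = true:
Case u8 = false:
(u4) alone gives u4 = true.
(!u3) alone gives u3 = false.
(!u9) alone gives u9 = false.
Case u6 = true:
(u7) alone gives u7 = true.
Case u1 = true:
(u5) alone gives u5 = true.
Every clause now holds.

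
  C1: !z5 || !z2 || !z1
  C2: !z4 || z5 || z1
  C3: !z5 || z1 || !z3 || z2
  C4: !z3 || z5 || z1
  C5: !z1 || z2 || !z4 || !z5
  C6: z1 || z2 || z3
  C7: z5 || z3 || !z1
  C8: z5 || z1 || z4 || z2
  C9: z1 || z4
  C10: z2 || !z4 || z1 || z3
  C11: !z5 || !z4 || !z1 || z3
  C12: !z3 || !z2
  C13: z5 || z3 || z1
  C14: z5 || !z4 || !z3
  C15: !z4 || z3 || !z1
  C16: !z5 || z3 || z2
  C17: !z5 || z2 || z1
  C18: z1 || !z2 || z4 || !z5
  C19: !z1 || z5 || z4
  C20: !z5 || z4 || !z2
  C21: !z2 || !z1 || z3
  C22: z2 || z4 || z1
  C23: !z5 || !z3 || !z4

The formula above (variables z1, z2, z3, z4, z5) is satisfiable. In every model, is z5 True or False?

Suppose z5 = false.
Case z4 = false:
(z1) alone gives z1 = true.
That conflicts with the unit clause (!z1).
So z4 must be the other value — set z4 = true.
(z1) alone gives z1 = true.
(z3) alone gives z3 = true.
That conflicts with the unit clause (!z3).
Neither z4 = true nor z4 = false works.
So every satisfying assignment has z5 = True.

True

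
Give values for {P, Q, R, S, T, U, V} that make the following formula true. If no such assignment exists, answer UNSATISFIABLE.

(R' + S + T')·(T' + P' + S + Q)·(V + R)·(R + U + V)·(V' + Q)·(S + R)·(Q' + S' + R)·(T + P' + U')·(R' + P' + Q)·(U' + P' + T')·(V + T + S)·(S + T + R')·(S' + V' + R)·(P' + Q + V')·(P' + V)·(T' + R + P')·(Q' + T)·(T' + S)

Suppose V = 0.
From the singleton clause (R), R = 1.
From the singleton clause (P'), P = 0.
Suppose S = 1.
Suppose Q = 0.
All clauses hold; T, U can take either value.

P ↦ 0; Q ↦ 0; R ↦ 1; S ↦ 1; T ↦ 0; U ↦ 1; V ↦ 0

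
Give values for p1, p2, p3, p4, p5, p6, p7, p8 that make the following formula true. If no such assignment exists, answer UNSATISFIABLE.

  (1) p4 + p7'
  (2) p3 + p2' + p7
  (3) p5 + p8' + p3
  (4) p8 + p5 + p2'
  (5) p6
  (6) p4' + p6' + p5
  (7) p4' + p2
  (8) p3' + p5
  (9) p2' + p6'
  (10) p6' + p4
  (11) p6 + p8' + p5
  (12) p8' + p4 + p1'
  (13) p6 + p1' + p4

UNSATISFIABLE

Unit clause (p6) forces p6 = 1.
Unit clause (p2') forces p2 = 0.
Unit clause (p4') forces p4 = 0.
But (p4) is also a unit clause — contradiction.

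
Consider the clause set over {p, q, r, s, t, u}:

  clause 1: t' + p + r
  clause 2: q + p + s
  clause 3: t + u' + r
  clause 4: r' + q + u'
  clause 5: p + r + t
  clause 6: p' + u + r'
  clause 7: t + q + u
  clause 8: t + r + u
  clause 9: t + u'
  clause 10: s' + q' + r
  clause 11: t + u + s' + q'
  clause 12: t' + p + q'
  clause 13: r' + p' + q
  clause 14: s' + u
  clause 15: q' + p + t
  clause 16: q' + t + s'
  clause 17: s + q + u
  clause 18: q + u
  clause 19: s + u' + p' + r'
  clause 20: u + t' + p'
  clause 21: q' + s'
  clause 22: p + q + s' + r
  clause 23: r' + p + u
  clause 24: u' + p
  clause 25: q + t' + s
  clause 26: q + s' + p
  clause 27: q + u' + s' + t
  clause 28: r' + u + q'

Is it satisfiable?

Satisfiable

Branch on t: set t = 1.
Branch on p: set p = 1.
Unit clause (u) forces u = 1.
Branch on r: set r = 0.
Branch on s: set s = 0.
Unit clause (q) forces q = 1.
This assignment satisfies each clause.
A satisfying assignment: p: 1, q: 1, r: 0, s: 0, t: 1, u: 1.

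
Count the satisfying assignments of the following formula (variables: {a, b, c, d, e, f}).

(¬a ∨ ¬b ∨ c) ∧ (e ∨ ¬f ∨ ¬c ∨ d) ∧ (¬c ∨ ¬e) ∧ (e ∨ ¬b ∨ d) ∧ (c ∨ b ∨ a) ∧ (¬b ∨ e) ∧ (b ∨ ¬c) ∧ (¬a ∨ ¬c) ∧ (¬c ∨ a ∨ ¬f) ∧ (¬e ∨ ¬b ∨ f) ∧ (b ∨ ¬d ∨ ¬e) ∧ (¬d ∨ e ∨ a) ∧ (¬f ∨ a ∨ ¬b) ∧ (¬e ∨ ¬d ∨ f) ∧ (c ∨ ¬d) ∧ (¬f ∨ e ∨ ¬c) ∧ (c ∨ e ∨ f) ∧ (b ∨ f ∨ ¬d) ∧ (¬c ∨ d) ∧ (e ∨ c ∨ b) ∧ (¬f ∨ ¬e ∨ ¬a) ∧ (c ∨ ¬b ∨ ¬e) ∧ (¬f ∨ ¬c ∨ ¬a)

1

There are 2^6 = 64 truth assignments over (a, b, c, d, e, f).
Split on d. With d = True, the clauses containing d are satisfied and ¬d drops from the rest; 0 of the 2^5 = 32 assignments to the other variables satisfy what remains.
With d = False, by the same count on the reduced clause set, 1 assignment works.
(One model: a=T, b=F, c=F, d=F, e=T, f=F.)
Total: 0 + 1 = 1.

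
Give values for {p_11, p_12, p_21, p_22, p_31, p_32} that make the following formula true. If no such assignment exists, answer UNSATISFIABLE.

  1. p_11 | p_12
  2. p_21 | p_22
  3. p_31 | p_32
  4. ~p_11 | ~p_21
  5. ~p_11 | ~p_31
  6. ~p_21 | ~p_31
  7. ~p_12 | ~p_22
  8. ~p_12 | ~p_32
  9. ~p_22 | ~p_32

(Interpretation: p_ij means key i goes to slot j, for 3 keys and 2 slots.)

UNSATISFIABLE

Branch on p_11: set p_11 = 1.
The clause (~p_21) is unit, so p_21 = 0.
The clause (p_22) is unit, so p_22 = 1.
The clause (~p_31) is unit, so p_31 = 0.
The clause (p_32) is unit, so p_32 = 1.
But (~p_32) is also a unit clause — contradiction.
Backtrack on p_11: now try p_11 = 0.
The clause (p_12) is unit, so p_12 = 1.
The clause (~p_22) is unit, so p_22 = 0.
The clause (p_21) is unit, so p_21 = 1.
The clause (~p_31) is unit, so p_31 = 0.
The clause (p_32) is unit, so p_32 = 1.
But (~p_32) is also a unit clause — contradiction.
Either choice for p_11 ends in contradiction.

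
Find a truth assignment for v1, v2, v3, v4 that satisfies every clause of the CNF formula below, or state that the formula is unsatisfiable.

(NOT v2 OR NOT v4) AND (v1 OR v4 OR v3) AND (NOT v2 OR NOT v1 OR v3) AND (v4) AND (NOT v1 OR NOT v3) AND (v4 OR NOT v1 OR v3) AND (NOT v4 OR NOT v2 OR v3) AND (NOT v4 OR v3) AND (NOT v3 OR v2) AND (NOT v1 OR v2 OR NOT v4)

(v4) alone gives v4 = true.
(NOT v2) alone gives v2 = false.
(v3) alone gives v3 = true.
Now (NOT v3) is unsatisfied and unit — conflict.

UNSATISFIABLE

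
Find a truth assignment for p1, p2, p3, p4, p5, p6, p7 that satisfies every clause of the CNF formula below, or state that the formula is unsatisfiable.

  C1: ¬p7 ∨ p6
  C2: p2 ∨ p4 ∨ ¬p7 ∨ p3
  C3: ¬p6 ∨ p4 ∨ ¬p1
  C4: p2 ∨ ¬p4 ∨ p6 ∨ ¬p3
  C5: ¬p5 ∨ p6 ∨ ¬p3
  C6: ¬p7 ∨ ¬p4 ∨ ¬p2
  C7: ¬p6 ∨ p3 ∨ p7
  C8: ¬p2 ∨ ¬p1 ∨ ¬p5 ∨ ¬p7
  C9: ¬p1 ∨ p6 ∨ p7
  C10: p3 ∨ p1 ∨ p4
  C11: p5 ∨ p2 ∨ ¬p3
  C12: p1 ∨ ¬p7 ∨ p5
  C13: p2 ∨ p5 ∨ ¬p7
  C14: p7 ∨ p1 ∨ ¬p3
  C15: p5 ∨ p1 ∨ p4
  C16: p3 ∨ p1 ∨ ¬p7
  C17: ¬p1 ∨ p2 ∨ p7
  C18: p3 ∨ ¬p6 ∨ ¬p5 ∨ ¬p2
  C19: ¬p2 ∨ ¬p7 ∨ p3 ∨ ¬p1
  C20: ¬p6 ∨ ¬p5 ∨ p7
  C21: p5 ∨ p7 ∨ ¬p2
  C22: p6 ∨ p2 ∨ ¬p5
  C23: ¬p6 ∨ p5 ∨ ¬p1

Branch on p7: set p7 = False.
Branch on p6: set p6 = False.
(¬p1) alone gives p1 = False.
(¬p3) alone gives p3 = False.
(p4) alone gives p4 = True.
Branch on p5: set p5 = False.
(¬p2) alone gives p2 = False.
This assignment satisfies each clause.

p1 ↦ False, p2 ↦ False, p3 ↦ False, p4 ↦ True, p5 ↦ False, p6 ↦ False, p7 ↦ False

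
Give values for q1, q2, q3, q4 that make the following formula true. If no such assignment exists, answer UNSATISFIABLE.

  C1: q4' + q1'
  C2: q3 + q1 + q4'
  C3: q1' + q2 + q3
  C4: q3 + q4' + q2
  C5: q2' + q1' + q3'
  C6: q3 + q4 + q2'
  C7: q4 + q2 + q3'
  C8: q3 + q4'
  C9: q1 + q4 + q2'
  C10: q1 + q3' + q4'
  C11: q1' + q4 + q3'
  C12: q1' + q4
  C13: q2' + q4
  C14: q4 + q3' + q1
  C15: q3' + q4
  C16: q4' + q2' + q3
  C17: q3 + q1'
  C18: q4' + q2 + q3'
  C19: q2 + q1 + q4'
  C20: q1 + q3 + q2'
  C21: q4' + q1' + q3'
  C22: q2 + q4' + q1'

Suppose q4 = 0.
Unit clause (q1') forces q1 = 0.
Unit clause (q2') forces q2 = 0.
Unit clause (q3') forces q3 = 0.
All clauses are satisfied.

q1=0,  q2=0,  q3=0,  q4=0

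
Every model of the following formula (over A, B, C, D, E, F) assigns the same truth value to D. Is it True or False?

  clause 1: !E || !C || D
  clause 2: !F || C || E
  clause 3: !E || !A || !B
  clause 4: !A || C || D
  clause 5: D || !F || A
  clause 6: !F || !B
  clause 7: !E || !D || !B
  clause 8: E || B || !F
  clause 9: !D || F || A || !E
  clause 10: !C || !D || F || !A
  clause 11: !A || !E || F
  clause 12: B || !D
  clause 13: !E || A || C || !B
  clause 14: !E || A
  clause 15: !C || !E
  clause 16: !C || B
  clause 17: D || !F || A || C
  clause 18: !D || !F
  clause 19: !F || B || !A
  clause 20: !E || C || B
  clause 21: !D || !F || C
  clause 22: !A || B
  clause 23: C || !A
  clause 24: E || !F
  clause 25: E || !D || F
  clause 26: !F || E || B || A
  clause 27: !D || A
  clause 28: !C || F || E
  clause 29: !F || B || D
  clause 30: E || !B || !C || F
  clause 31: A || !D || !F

False

Suppose D = true.
From the singleton clause (B), B = true.
From the singleton clause (!F), F = false.
From the singleton clause (!E), E = false.
That conflicts with the unit clause (E).
So every satisfying assignment has D = False.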